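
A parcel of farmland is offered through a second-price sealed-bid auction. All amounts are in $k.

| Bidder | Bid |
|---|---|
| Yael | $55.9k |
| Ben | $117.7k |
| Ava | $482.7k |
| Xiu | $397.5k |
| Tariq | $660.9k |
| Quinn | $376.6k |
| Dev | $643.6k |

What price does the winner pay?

$643.6k

Highest bid: Tariq at $660.9k, so Tariq wins.
Second-highest bid: Dev at $643.6k — that is the price the winner pays.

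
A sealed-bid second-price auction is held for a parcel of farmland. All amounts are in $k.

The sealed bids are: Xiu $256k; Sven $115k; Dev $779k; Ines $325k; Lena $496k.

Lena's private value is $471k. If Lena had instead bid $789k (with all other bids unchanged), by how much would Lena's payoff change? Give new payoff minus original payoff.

−$308k

The highest bid among the other bidders is $779k; Lena's bid doesn't change that.
Original bid $496k: Lena is not highest (top rival bid is $779k); payoff $0k.
Alternative bid $789k: Lena is highest, pays the top rival bid $779k; payoff $471k − $779k = −$308k.
Change in payoff = −$308k − ($0k) = −$308k.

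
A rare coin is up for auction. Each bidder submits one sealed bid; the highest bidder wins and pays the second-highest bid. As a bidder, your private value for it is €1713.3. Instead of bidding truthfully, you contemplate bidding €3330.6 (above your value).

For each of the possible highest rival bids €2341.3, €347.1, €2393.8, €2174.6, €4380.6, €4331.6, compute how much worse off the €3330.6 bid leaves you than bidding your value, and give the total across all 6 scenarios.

The deviation costs you only when the competing bid falls strictly between €1713.3 and €3330.6; elsewhere both bids give the same outcome.
€2341.3: truthful payoff €0, deviation payoff −€628 → loss €628.
€347.1: outcomes coincide → loss €0.
€2393.8: truthful payoff €0, deviation payoff −€680.5 → loss €680.5.
€2174.6: truthful payoff €0, deviation payoff −€461.3 → loss €461.3.
€4380.6: outcomes coincide → loss €0.
€4331.6: outcomes coincide → loss €0.
Total loss = €628 + €680.5 + €461.3 = €1769.8.

€1769.8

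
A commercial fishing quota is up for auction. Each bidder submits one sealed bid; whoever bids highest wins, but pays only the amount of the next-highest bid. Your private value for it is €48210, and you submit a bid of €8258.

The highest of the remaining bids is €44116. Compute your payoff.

Your bid €8258 is below the highest competing bid €44116, so you lose.
A losing bidder pays nothing and receives nothing: payoff = €0.

€0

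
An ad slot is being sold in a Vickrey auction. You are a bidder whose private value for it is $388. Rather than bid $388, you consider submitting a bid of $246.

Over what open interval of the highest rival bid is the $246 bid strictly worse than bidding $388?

($246, $388)

If the competing bid is below $246, both bids win at the same price — no difference.
If it is above $388, both bids lose — no difference.
If it lies strictly between $246 and $388, bidding your value wins at a price below your value (positive payoff) while bidding $246 loses (payoff 0).
So the deviation strictly hurts on the open interval ($246, $388).
Because the price is fixed by the runner-up's bid, deviating from your value can only change a good outcome into a bad one — never the reverse.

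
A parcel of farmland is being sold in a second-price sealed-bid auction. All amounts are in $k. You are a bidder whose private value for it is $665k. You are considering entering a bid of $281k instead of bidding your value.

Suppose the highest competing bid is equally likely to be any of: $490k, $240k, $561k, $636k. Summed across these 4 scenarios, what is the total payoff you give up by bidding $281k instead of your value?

$308k

The deviation costs you only when the competing bid falls strictly between $281k and $665k; elsewhere both bids give the same outcome.
$490k: truthful payoff $175k, deviation payoff $0k → loss $175k.
$240k: outcomes coincide → loss $0k.
$561k: truthful payoff $104k, deviation payoff $0k → loss $104k.
$636k: truthful payoff $29k, deviation payoff $0k → loss $29k.
Total loss = $175k + $104k + $29k = $308k.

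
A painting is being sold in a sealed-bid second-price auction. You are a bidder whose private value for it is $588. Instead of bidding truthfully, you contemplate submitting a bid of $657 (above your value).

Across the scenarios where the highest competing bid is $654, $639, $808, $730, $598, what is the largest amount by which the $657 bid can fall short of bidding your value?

$654: truthful gives $0, deviation gives −$66 → loss $66.
$639: truthful gives $0, deviation gives −$51 → loss $51.
$808: same outcome either way → loss $0.
$730: same outcome either way → loss $0.
$598: truthful gives $0, deviation gives −$10 → loss $10.
Maximum loss: $66.

$66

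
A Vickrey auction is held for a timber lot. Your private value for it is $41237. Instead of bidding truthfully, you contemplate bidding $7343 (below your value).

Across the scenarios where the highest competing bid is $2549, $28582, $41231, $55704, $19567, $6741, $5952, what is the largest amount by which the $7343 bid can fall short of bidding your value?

$21670

$2549: same outcome either way → loss $0.
$28582: truthful gives $12655, deviation gives $0 → loss $12655.
$41231: truthful gives $6, deviation gives $0 → loss $6.
$55704: same outcome either way → loss $0.
$19567: truthful gives $21670, deviation gives $0 → loss $21670.
$6741: same outcome either way → loss $0.
$5952: same outcome either way → loss $0.
Maximum loss: $21670.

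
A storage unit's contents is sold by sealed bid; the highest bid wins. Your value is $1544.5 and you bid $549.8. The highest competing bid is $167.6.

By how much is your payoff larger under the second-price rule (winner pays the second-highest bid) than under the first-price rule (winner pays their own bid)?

You have the highest bid, so you win under either rule.
Second-price: pay $167.6 → payoff $1376.9.
First-price: pay your own bid $549.8 → payoff $994.7.
Difference = $1376.9 − ($994.7) = $382.2.

$382.2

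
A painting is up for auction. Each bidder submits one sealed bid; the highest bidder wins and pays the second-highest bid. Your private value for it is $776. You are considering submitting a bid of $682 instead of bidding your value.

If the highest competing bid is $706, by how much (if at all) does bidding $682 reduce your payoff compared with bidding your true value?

$70

Bidding your value $776: you win (since $776 > $706) and pay $706. Payoff $70.
Bidding $682: you lose. Payoff $0.
The competing bid $706 lies between your shaded bid and your value, so underbidding forfeits an item you could have won at a profitable price.
Loss from deviating = $70 − ($0) = $70.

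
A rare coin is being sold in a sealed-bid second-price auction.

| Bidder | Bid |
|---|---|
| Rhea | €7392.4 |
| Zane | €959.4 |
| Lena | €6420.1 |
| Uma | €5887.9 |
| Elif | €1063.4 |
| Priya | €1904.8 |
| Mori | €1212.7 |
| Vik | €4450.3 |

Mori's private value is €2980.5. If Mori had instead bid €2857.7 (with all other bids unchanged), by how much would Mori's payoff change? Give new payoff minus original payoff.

The highest bid among the other bidders is €7392.4; Mori's bid doesn't change that.
Original bid €1212.7: Mori is not highest (top rival bid is €7392.4); payoff €0.
Alternative bid €2857.7: Mori is not highest (top rival bid is €7392.4); payoff €0.
Change in payoff = €0 − (€0) = €0.

€0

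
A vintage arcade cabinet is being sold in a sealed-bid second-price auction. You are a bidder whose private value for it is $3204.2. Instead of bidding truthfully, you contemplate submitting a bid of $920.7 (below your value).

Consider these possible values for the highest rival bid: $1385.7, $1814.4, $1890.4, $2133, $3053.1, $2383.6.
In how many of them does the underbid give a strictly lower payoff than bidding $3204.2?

The deviation hurts exactly when the highest competing bid lies strictly between $920.7 and $3204.2 — underbidding then forfeits a profitable win.
$1385.7: inside the interval → strictly worse (loss $1818.5).
$1814.4: inside the interval → strictly worse (loss $1389.8).
$1890.4: inside the interval → strictly worse (loss $1313.8).
$2133: inside the interval → strictly worse (loss $1071.2).
$3053.1: inside the interval → strictly worse (loss $151.1).
$2383.6: inside the interval → strictly worse (loss $820.6).
Count: 6.

6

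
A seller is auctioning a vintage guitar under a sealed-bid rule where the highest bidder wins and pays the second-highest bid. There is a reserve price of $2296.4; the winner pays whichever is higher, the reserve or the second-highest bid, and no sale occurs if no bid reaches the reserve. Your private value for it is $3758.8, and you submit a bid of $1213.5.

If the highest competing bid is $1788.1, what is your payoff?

$0

Your bid $1213.5 is below the highest competing bid $1788.1, so you lose. Payoff $0.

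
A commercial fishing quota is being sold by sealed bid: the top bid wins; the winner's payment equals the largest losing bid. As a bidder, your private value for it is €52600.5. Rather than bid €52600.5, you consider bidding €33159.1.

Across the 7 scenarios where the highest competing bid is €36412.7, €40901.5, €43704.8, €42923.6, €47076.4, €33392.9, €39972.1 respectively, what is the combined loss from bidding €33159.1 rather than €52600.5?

€83819.5

The deviation costs you only when the competing bid falls strictly between €33159.1 and €52600.5; elsewhere both bids give the same outcome.
€36412.7: truthful payoff €16187.8, deviation payoff €0 → loss €16187.8.
€40901.5: truthful payoff €11699, deviation payoff €0 → loss €11699.
€43704.8: truthful payoff €8895.7, deviation payoff €0 → loss €8895.7.
€42923.6: truthful payoff €9676.9, deviation payoff €0 → loss €9676.9.
€47076.4: truthful payoff €5524.1, deviation payoff €0 → loss €5524.1.
€33392.9: truthful payoff €19207.6, deviation payoff €0 → loss €19207.6.
€39972.1: truthful payoff €12628.4, deviation payoff €0 → loss €12628.4.
Total loss = €16187.8 + €11699 + €8895.7 + €9676.9 + €5524.1 + €19207.6 + €12628.4 = €83819.5.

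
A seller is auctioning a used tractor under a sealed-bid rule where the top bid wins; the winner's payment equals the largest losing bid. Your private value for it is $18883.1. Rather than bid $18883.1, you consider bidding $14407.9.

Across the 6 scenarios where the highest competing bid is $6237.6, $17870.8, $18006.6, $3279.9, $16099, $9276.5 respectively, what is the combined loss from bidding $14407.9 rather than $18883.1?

$4672.9

The deviation costs you only when the competing bid falls strictly between $14407.9 and $18883.1; elsewhere both bids give the same outcome.
$6237.6: outcomes coincide → loss $0.
$17870.8: truthful payoff $1012.3, deviation payoff $0 → loss $1012.3.
$18006.6: truthful payoff $876.5, deviation payoff $0 → loss $876.5.
$3279.9: outcomes coincide → loss $0.
$16099: truthful payoff $2784.1, deviation payoff $0 → loss $2784.1.
$9276.5: outcomes coincide → loss $0.
Total loss = $1012.3 + $876.5 + $2784.1 = $4672.9.
Because the price is fixed by the runner-up's bid, deviating from your value can only change a good outcome into a bad one — never the reverse.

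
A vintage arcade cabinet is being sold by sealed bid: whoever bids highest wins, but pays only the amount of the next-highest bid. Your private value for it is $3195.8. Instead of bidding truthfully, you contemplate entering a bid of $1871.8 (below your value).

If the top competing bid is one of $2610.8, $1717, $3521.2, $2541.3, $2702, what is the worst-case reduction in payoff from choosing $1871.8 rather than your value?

$654.5

$2610.8: truthful gives $585, deviation gives $0 → loss $585.
$1717: same outcome either way → loss $0.
$3521.2: same outcome either way → loss $0.
$2541.3: truthful gives $654.5, deviation gives $0 → loss $654.5.
$2702: truthful gives $493.8, deviation gives $0 → loss $493.8.
Maximum loss: $654.5.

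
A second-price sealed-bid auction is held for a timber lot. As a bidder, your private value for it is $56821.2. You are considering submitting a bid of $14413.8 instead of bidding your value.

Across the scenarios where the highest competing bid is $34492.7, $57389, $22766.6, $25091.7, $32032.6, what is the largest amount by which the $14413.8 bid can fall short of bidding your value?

$34492.7: truthful gives $22328.5, deviation gives $0 → loss $22328.5.
$57389: same outcome either way → loss $0.
$22766.6: truthful gives $34054.6, deviation gives $0 → loss $34054.6.
$25091.7: truthful gives $31729.5, deviation gives $0 → loss $31729.5.
$32032.6: truthful gives $24788.6, deviation gives $0 → loss $24788.6.
Maximum loss: $34054.6.

$34054.6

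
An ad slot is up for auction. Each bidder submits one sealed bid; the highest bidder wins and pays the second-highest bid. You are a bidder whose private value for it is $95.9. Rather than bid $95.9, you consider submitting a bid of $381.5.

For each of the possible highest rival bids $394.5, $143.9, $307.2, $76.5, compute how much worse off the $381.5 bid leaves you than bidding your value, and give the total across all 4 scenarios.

$259.3

The deviation costs you only when the competing bid falls strictly between $95.9 and $381.5; elsewhere both bids give the same outcome.
$394.5: outcomes coincide → loss $0.
$143.9: truthful payoff $0, deviation payoff −$48 → loss $48.
$307.2: truthful payoff $0, deviation payoff −$211.3 → loss $211.3.
$76.5: outcomes coincide → loss $0.
Total loss = $48 + $211.3 = $259.3.
Truthful bidding weakly dominates here: raising your bid can only win items priced above your value, and lowering it can only forfeit items priced below.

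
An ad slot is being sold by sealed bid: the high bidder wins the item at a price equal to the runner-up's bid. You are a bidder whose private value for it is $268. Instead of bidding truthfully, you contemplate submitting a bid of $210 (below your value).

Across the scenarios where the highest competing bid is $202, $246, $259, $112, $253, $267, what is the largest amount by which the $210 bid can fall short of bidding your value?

$202: same outcome either way → loss $0.
$246: truthful gives $22, deviation gives $0 → loss $22.
$259: truthful gives $9, deviation gives $0 → loss $9.
$112: same outcome either way → loss $0.
$253: truthful gives $15, deviation gives $0 → loss $15.
$267: truthful gives $1, deviation gives $0 → loss $1.
Maximum loss: $22.

$22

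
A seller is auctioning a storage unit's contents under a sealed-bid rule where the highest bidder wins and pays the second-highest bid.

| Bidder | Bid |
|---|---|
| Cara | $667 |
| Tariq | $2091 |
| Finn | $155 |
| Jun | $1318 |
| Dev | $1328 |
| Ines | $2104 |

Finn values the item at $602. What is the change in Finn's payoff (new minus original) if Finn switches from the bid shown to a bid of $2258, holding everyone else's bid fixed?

−$1502

The highest bid among the other bidders is $2104; Finn's bid doesn't change that.
Original bid $155: Finn is not highest (top rival bid is $2104); payoff $0.
Alternative bid $2258: Finn is highest, pays the top rival bid $2104; payoff $602 − $2104 = −$1502.
Change in payoff = −$1502 − ($0) = −$1502.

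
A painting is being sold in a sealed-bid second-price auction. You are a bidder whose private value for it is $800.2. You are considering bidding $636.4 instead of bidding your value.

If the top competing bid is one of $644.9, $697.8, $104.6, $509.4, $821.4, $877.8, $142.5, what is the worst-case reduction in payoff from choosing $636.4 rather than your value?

$155.3

$644.9: truthful gives $155.3, deviation gives $0 → loss $155.3.
$697.8: truthful gives $102.4, deviation gives $0 → loss $102.4.
$104.6: same outcome either way → loss $0.
$509.4: same outcome either way → loss $0.
$821.4: same outcome either way → loss $0.
$877.8: same outcome either way → loss $0.
$142.5: same outcome either way → loss $0.
Maximum loss: $155.3.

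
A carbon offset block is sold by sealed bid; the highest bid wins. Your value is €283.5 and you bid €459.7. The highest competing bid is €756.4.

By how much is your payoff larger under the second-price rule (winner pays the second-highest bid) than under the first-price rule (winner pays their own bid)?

€0

Your bid €459.7 is below €756.4, so you lose under either rule.
Payoff is €0 in both cases; difference = €0.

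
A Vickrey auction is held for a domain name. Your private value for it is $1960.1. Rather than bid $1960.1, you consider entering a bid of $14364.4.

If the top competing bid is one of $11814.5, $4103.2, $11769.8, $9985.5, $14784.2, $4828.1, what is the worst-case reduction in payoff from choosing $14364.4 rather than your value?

$11814.5: truthful gives $0, deviation gives −$9854.4 → loss $9854.4.
$4103.2: truthful gives $0, deviation gives −$2143.1 → loss $2143.1.
$11769.8: truthful gives $0, deviation gives −$9809.7 → loss $9809.7.
$9985.5: truthful gives $0, deviation gives −$8025.4 → loss $8025.4.
$14784.2: same outcome either way → loss $0.
$4828.1: truthful gives $0, deviation gives −$2868 → loss $2868.
Maximum loss: $9854.4.

$9854.4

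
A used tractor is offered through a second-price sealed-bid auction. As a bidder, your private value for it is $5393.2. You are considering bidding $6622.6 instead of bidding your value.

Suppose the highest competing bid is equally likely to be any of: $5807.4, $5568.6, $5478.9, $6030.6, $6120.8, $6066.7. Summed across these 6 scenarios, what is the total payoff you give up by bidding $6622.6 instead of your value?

The deviation costs you only when the competing bid falls strictly between $5393.2 and $6622.6; elsewhere both bids give the same outcome.
$5807.4: truthful payoff $0, deviation payoff −$414.2 → loss $414.2.
$5568.6: truthful payoff $0, deviation payoff −$175.4 → loss $175.4.
$5478.9: truthful payoff $0, deviation payoff −$85.7 → loss $85.7.
$6030.6: truthful payoff $0, deviation payoff −$637.4 → loss $637.4.
$6120.8: truthful payoff $0, deviation payoff −$727.6 → loss $727.6.
$6066.7: truthful payoff $0, deviation payoff −$673.5 → loss $673.5.
Total loss = $414.2 + $175.4 + $85.7 + $637.4 + $727.6 + $673.5 = $2713.8.
Truthful bidding weakly dominates here: raising your bid can only win items priced above your value, and lowering it can only forfeit items priced below.

$2713.8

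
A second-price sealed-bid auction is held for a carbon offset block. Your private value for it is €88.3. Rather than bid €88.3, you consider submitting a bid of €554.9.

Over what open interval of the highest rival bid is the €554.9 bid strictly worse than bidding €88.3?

If the competing bid is below €88.3, both bids win at the same price — no difference.
If it is above €554.9, both bids lose — no difference.
If it lies strictly between €88.3 and €554.9, bidding your value loses (payoff 0) while bidding €554.9 wins at a price above your value (payoff negative).
So the deviation strictly hurts on the open interval (€88.3, €554.9).
Because the price is fixed by the runner-up's bid, deviating from your value can only change a good outcome into a bad one — never the reverse.

(€88.3, €554.9)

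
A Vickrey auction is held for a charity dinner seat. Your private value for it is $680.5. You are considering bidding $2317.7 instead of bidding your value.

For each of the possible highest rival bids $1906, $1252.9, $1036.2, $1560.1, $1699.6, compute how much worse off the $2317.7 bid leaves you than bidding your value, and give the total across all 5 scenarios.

The deviation costs you only when the competing bid falls strictly between $680.5 and $2317.7; elsewhere both bids give the same outcome.
$1906: truthful payoff $0, deviation payoff −$1225.5 → loss $1225.5.
$1252.9: truthful payoff $0, deviation payoff −$572.4 → loss $572.4.
$1036.2: truthful payoff $0, deviation payoff −$355.7 → loss $355.7.
$1560.1: truthful payoff $0, deviation payoff −$879.6 → loss $879.6.
$1699.6: truthful payoff $0, deviation payoff −$1019.1 → loss $1019.1.
Total loss = $1225.5 + $572.4 + $355.7 + $879.6 + $1019.1 = $4052.3.

$4052.3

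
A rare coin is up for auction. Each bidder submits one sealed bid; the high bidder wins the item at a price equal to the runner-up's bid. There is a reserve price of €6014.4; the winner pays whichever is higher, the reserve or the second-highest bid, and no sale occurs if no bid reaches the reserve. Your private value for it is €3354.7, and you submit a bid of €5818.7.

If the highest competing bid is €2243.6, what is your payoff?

Your bid €5818.7 is the highest bid but falls below the reserve €6014.4, so the item goes unsold. Payoff €0.

€0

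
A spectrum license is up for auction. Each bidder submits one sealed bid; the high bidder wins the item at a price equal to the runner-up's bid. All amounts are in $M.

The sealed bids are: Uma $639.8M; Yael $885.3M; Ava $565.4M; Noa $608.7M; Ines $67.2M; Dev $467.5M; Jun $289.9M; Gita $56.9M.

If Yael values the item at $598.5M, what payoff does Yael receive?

Highest bid: Yael at $885.3M, so Yael wins.
Second-highest bid: Uma at $639.8M — that is the price the winner pays.
Yael's payoff = value − price = $598.5M − $639.8M = −$41.3M.

−$41.3M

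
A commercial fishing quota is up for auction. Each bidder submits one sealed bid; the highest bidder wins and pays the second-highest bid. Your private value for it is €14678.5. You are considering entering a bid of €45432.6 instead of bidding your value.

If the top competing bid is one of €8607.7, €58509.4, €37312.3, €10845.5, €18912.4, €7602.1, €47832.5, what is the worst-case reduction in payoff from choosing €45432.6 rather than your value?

€22633.8

€8607.7: same outcome either way → loss €0.
€58509.4: same outcome either way → loss €0.
€37312.3: truthful gives €0, deviation gives −€22633.8 → loss €22633.8.
€10845.5: same outcome either way → loss €0.
€18912.4: truthful gives €0, deviation gives −€4233.9 → loss €4233.9.
€7602.1: same outcome either way → loss €0.
€47832.5: same outcome either way → loss €0.
Maximum loss: €22633.8.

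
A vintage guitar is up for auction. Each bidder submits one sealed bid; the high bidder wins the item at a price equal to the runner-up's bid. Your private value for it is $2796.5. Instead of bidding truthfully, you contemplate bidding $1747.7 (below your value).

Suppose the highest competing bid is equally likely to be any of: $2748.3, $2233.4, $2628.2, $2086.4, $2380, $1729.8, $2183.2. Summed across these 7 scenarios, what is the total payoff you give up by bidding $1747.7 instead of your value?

The deviation costs you only when the competing bid falls strictly between $1747.7 and $2796.5; elsewhere both bids give the same outcome.
$2748.3: truthful payoff $48.2, deviation payoff $0 → loss $48.2.
$2233.4: truthful payoff $563.1, deviation payoff $0 → loss $563.1.
$2628.2: truthful payoff $168.3, deviation payoff $0 → loss $168.3.
$2086.4: truthful payoff $710.1, deviation payoff $0 → loss $710.1.
$2380: truthful payoff $416.5, deviation payoff $0 → loss $416.5.
$1729.8: outcomes coincide → loss $0.
$2183.2: truthful payoff $613.3, deviation payoff $0 → loss $613.3.
Total loss = $48.2 + $563.1 + $168.3 + $710.1 + $416.5 + $613.3 = $2519.5.

$2519.5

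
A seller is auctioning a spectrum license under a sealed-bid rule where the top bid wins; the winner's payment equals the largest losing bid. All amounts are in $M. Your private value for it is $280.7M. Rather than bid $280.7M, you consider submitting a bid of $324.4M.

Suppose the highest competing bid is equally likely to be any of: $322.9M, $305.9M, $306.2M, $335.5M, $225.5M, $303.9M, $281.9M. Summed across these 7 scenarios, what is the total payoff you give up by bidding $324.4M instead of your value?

$117.3M

The deviation costs you only when the competing bid falls strictly between $280.7M and $324.4M; elsewhere both bids give the same outcome.
$322.9M: truthful payoff $0M, deviation payoff −$42.2M → loss $42.2M.
$305.9M: truthful payoff $0M, deviation payoff −$25.2M → loss $25.2M.
$306.2M: truthful payoff $0M, deviation payoff −$25.5M → loss $25.5M.
$335.5M: outcomes coincide → loss $0M.
$225.5M: outcomes coincide → loss $0M.
$303.9M: truthful payoff $0M, deviation payoff −$23.2M → loss $23.2M.
$281.9M: truthful payoff $0M, deviation payoff −$1.2M → loss $1.2M.
Total loss = $42.2M + $25.2M + $25.5M + $23.2M + $1.2M = $117.3M.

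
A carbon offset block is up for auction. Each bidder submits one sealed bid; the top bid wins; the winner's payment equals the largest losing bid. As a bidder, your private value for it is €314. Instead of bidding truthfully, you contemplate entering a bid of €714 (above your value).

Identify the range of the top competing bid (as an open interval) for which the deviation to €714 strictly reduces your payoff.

(€314, €714)

If the competing bid is below €314, both bids win at the same price — no difference.
If it is above €714, both bids lose — no difference.
If it lies strictly between €314 and €714, bidding your value loses (payoff 0) while bidding €714 wins at a price above your value (payoff negative).
So the deviation strictly hurts on the open interval (€314, €714).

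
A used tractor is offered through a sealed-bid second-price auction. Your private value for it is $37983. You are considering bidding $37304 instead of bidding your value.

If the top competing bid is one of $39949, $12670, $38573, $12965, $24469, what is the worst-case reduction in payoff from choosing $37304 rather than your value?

$0

$39949: same outcome either way → loss $0.
$12670: same outcome either way → loss $0.
$38573: same outcome either way → loss $0.
$12965: same outcome either way → loss $0.
$24469: same outcome either way → loss $0.
Maximum loss: $0.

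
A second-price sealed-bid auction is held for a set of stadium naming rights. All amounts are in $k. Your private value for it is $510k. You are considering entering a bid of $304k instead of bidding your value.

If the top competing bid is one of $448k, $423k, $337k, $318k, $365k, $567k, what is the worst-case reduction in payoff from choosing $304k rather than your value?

$448k: truthful gives $62k, deviation gives $0k → loss $62k.
$423k: truthful gives $87k, deviation gives $0k → loss $87k.
$337k: truthful gives $173k, deviation gives $0k → loss $173k.
$318k: truthful gives $192k, deviation gives $0k → loss $192k.
$365k: truthful gives $145k, deviation gives $0k → loss $145k.
$567k: same outcome either way → loss $0k.
Maximum loss: $192k.

$192k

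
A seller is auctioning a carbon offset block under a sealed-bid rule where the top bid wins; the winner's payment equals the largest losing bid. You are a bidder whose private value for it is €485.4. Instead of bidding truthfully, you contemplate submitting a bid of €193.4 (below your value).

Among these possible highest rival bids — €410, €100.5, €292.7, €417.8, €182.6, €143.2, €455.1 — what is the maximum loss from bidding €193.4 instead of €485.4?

€410: truthful gives €75.4, deviation gives €0 → loss €75.4.
€100.5: same outcome either way → loss €0.
€292.7: truthful gives €192.7, deviation gives €0 → loss €192.7.
€417.8: truthful gives €67.6, deviation gives €0 → loss €67.6.
€182.6: same outcome either way → loss €0.
€143.2: same outcome either way → loss €0.
€455.1: truthful gives €30.3, deviation gives €0 → loss €30.3.
Maximum loss: €192.7.

€192.7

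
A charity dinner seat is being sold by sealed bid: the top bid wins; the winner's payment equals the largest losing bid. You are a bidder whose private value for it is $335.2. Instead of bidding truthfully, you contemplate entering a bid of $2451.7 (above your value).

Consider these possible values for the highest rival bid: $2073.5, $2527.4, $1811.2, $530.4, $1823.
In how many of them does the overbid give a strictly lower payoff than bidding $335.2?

The deviation hurts exactly when the highest competing bid lies strictly between $335.2 and $2451.7 — overbidding then wins at a price above your value.
$2073.5: inside the interval → strictly worse (loss $1738.3).
$2527.4: above both → same outcome either way.
$1811.2: inside the interval → strictly worse (loss $1476).
$530.4: inside the interval → strictly worse (loss $195.2).
$1823: inside the interval → strictly worse (loss $1487.8).
Count: 4.

4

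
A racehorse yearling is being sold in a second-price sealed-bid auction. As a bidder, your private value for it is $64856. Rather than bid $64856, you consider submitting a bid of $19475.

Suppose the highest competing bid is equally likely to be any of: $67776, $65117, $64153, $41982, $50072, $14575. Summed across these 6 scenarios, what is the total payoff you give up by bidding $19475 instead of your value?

$38361

The deviation costs you only when the competing bid falls strictly between $19475 and $64856; elsewhere both bids give the same outcome.
$67776: outcomes coincide → loss $0.
$65117: outcomes coincide → loss $0.
$64153: truthful payoff $703, deviation payoff $0 → loss $703.
$41982: truthful payoff $22874, deviation payoff $0 → loss $22874.
$50072: truthful payoff $14784, deviation payoff $0 → loss $14784.
$14575: outcomes coincide → loss $0.
Total loss = $703 + $22874 + $14784 = $38361.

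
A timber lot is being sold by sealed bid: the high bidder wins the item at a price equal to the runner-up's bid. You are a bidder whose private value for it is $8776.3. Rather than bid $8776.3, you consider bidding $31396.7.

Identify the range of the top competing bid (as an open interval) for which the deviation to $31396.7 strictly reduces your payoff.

If the competing bid is below $8776.3, both bids win at the same price — no difference.
If it is above $31396.7, both bids lose — no difference.
If it lies strictly between $8776.3 and $31396.7, bidding your value loses (payoff 0) while bidding $31396.7 wins at a price above your value (payoff negative).
So the deviation strictly hurts on the open interval ($8776.3, $31396.7).

($8776.3, $31396.7)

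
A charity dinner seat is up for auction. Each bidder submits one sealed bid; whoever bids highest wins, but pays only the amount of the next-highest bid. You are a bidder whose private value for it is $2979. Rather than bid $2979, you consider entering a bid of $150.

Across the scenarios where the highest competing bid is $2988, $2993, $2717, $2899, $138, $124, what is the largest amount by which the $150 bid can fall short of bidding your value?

$2988: same outcome either way → loss $0.
$2993: same outcome either way → loss $0.
$2717: truthful gives $262, deviation gives $0 → loss $262.
$2899: truthful gives $80, deviation gives $0 → loss $80.
$138: same outcome either way → loss $0.
$124: same outcome either way → loss $0.
Maximum loss: $262.

$262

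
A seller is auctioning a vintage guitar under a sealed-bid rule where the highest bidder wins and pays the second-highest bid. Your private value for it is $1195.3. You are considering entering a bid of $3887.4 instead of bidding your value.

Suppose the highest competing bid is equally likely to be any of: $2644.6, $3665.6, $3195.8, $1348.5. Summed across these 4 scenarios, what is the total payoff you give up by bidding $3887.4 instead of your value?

$6073.3

The deviation costs you only when the competing bid falls strictly between $1195.3 and $3887.4; elsewhere both bids give the same outcome.
$2644.6: truthful payoff $0, deviation payoff −$1449.3 → loss $1449.3.
$3665.6: truthful payoff $0, deviation payoff −$2470.3 → loss $2470.3.
$3195.8: truthful payoff $0, deviation payoff −$2000.5 → loss $2000.5.
$1348.5: truthful payoff $0, deviation payoff −$153.2 → loss $153.2.
Total loss = $1449.3 + $2470.3 + $2000.5 + $153.2 = $6073.3.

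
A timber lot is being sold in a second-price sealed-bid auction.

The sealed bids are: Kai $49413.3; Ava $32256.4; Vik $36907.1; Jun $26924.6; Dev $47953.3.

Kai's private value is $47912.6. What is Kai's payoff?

−$40.7

Highest bid: Kai at $49413.3, so Kai wins.
Second-highest bid: Dev at $47953.3 — that is the price the winner pays.
Kai's payoff = value − price = $47912.6 − $47953.3 = −$40.7.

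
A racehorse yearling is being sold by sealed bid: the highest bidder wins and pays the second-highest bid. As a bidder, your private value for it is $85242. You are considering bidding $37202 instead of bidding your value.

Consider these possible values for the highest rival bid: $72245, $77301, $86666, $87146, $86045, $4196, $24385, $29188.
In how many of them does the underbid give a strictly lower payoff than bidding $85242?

2

The deviation hurts exactly when the highest competing bid lies strictly between $37202 and $85242 — underbidding then forfeits a profitable win.
$72245: inside the interval → strictly worse (loss $12997).
$77301: inside the interval → strictly worse (loss $7941).
$86666: above both → same outcome either way.
$87146: above both → same outcome either way.
$86045: above both → same outcome either way.
$4196: below both → same outcome either way.
$24385: below both → same outcome either way.
$29188: below both → same outcome either way.
Count: 2.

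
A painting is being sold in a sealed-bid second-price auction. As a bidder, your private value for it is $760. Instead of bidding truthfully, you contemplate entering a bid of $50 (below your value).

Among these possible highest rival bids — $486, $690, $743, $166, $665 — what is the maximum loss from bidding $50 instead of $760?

$594

$486: truthful gives $274, deviation gives $0 → loss $274.
$690: truthful gives $70, deviation gives $0 → loss $70.
$743: truthful gives $17, deviation gives $0 → loss $17.
$166: truthful gives $594, deviation gives $0 → loss $594.
$665: truthful gives $95, deviation gives $0 → loss $95.
Maximum loss: $594.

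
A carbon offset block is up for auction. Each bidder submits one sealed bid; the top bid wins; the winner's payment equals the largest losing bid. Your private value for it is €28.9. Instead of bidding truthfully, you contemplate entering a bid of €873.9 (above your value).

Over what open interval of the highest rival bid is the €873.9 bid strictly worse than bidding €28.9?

(€28.9, €873.9)

If the competing bid is below €28.9, both bids win at the same price — no difference.
If it is above €873.9, both bids lose — no difference.
If it lies strictly between €28.9 and €873.9, bidding your value loses (payoff 0) while bidding €873.9 wins at a price above your value (payoff negative).
So the deviation strictly hurts on the open interval (€28.9, €873.9).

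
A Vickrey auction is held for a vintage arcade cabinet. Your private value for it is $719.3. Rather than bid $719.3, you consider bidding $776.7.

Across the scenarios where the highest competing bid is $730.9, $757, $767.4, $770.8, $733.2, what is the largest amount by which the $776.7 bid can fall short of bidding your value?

$51.5

$730.9: truthful gives $0, deviation gives −$11.6 → loss $11.6.
$757: truthful gives $0, deviation gives −$37.7 → loss $37.7.
$767.4: truthful gives $0, deviation gives −$48.1 → loss $48.1.
$770.8: truthful gives $0, deviation gives −$51.5 → loss $51.5.
$733.2: truthful gives $0, deviation gives −$13.9 → loss $13.9.
Maximum loss: $51.5.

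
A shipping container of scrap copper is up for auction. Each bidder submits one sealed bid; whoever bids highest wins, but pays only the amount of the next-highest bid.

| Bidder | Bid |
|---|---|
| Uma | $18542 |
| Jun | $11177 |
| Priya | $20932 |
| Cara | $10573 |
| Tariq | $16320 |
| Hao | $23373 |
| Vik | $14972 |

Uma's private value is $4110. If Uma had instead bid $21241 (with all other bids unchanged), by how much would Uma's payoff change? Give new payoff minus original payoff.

The highest bid among the other bidders is $23373; Uma's bid doesn't change that.
Original bid $18542: Uma is not highest (top rival bid is $23373); payoff $0.
Alternative bid $21241: Uma is not highest (top rival bid is $23373); payoff $0.
Change in payoff = $0 − ($0) = $0.

$0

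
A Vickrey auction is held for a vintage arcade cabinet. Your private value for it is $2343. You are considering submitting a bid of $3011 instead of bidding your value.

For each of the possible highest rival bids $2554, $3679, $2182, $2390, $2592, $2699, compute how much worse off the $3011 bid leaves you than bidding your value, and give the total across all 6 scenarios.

The deviation costs you only when the competing bid falls strictly between $2343 and $3011; elsewhere both bids give the same outcome.
$2554: truthful payoff $0, deviation payoff −$211 → loss $211.
$3679: outcomes coincide → loss $0.
$2182: outcomes coincide → loss $0.
$2390: truthful payoff $0, deviation payoff −$47 → loss $47.
$2592: truthful payoff $0, deviation payoff −$249 → loss $249.
$2699: truthful payoff $0, deviation payoff −$356 → loss $356.
Total loss = $211 + $47 + $249 + $356 = $863.
In a second-price auction your bid sets only whether you win, not what you pay, so bidding your true value is weakly dominant.

$863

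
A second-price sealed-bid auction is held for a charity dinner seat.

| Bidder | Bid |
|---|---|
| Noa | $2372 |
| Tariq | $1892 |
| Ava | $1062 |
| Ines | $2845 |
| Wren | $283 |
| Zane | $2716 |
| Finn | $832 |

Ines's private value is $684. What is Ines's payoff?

Highest bid: Ines at $2845, so Ines wins.
Second-highest bid: Zane at $2716 — that is the price the winner pays.
Ines's payoff = value − price = $684 − $2716 = −$2032.

−$2032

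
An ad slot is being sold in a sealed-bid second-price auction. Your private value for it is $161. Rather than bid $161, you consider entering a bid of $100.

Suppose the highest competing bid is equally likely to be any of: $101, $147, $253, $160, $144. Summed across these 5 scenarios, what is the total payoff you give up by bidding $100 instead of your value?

The deviation costs you only when the competing bid falls strictly between $100 and $161; elsewhere both bids give the same outcome.
$101: truthful payoff $60, deviation payoff $0 → loss $60.
$147: truthful payoff $14, deviation payoff $0 → loss $14.
$253: outcomes coincide → loss $0.
$160: truthful payoff $1, deviation payoff $0 → loss $1.
$144: truthful payoff $17, deviation payoff $0 → loss $17.
Total loss = $60 + $14 + $1 + $17 = $92.

$92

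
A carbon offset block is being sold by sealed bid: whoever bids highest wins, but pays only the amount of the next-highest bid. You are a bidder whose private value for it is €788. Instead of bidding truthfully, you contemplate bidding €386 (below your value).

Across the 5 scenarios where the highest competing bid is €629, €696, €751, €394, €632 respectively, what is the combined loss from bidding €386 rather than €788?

€838

The deviation costs you only when the competing bid falls strictly between €386 and €788; elsewhere both bids give the same outcome.
€629: truthful payoff €159, deviation payoff €0 → loss €159.
€696: truthful payoff €92, deviation payoff €0 → loss €92.
€751: truthful payoff €37, deviation payoff €0 → loss €37.
€394: truthful payoff €394, deviation payoff €0 → loss €394.
€632: truthful payoff €156, deviation payoff €0 → loss €156.
Total loss = €159 + €92 + €37 + €394 + €156 = €838.
Truthful bidding weakly dominates here: raising your bid can only win items priced above your value, and lowering it can only forfeit items priced below.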